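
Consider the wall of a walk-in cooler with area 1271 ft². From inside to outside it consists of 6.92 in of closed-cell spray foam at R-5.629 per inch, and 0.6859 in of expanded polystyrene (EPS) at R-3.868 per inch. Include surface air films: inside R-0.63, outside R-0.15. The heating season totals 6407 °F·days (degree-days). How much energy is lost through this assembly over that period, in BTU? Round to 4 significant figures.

4611000 BTU

6.92 × 5.629 = 38.953
0.6859 × 3.868 = 2.6531
R_total = 0.63 + 38.953 + 2.6531 + 0.15 = 42.386 ft²·°F·h/BTU
E = A × HDD × 24 / R = 1271 × 6407 × 24 / 42.386 = 4611000 BTU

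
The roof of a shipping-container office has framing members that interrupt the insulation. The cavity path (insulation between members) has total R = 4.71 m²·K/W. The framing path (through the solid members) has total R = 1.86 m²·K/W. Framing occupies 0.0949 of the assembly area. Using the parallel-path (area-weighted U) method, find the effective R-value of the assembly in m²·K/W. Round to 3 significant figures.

U_eff = 0.9051/4.71 + 0.0949/1.86 = 0.1922 + 0.05102 = 0.2432
R_eff = 1/U_eff = 4.112 m²·K/W

4.11 m²·K/W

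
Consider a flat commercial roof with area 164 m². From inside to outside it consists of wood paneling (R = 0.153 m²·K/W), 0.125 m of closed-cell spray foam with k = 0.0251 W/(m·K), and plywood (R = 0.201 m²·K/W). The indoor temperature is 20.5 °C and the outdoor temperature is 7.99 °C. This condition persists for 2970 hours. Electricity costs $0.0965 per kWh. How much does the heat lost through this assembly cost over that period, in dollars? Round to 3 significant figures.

0.125/0.0251 = 4.98
R_total = 0.153 + 4.98 + 0.201 = 5.334 m²·K/W
Q = 164 × (20.5 − 7.99) / 5.334 = 384.6 W
E = 384.6 W × 2970 h / 1000 = 1142 kWh
Cost = 1142 × 0.0965 = $110.2

110 dollars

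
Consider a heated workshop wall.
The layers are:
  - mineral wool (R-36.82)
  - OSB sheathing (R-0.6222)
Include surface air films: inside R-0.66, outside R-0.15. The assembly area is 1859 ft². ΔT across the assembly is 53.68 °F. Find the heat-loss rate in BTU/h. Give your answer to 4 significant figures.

R_total = 0.66 + 36.82 + 0.6222 + 0.15 = 38.252 ft²·°F·h/BTU
Q = A·ΔT/R = 1859 × 53.68 / 38.252 = 2608.8 BTU/h

2609 BTU/h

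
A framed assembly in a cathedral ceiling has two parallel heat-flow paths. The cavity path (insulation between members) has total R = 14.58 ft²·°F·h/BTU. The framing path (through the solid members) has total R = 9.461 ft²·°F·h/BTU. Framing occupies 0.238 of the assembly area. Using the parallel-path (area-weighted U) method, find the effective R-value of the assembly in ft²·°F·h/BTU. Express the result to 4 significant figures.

U_eff = 0.762/14.58 + 0.238/9.461 = 0.052263 + 0.025156 = 0.077419
R_eff = 1/U_eff = 12.917 ft²·°F·h/BTU

12.92 ft²·°F·h/BTU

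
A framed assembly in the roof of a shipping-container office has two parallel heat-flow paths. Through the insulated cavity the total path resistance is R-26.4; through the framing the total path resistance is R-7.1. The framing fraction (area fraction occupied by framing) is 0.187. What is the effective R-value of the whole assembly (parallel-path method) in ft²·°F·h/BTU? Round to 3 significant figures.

17.5 ft²·°F·h/BTU

U_eff = 0.813/26.4 + 0.187/7.1 = 0.0308 + 0.02634 = 0.05713
R_eff = 1/U_eff = 17.5 ft²·°F·h/BTU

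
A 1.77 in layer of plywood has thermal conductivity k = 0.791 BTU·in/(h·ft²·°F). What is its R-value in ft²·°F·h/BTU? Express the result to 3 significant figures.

2.24 ft²·°F·h/BTU

R = L/k = 1.77/0.791 = 2.238 ft²·°F·h/BTU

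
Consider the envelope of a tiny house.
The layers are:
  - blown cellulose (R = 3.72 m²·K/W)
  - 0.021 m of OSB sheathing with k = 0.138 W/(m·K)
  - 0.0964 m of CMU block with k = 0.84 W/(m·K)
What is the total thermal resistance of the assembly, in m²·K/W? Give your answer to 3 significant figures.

0.021/0.138 = 0.1522
0.0964/0.84 = 0.1148
R_total = 3.72 + 0.1522 + 0.1148 = 3.987 m²·K/W

3.99 m²·K/W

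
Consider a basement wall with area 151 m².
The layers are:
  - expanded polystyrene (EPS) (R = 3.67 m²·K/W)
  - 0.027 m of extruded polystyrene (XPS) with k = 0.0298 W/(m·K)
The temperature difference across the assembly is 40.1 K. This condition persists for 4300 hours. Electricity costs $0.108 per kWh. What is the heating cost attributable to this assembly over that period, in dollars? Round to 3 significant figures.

615 dollars

0.027/0.0298 = 0.906
R_total = 3.67 + 0.906 = 4.576 m²·K/W
Q = 151 × 40.1 / 4.576 = 1323 W
E = 1323 W × 4300 h / 1000 = 5690 kWh
Cost = 5690 × 0.108 = $614.5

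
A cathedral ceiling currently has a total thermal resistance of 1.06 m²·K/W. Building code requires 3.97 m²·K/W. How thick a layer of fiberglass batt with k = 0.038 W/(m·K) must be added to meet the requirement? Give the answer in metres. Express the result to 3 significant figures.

ΔR = 3.97 − 1.06 = 2.91 m²·K/W
L = ΔR × k = 2.91 × 0.038 = 0.1106 m

0.111 m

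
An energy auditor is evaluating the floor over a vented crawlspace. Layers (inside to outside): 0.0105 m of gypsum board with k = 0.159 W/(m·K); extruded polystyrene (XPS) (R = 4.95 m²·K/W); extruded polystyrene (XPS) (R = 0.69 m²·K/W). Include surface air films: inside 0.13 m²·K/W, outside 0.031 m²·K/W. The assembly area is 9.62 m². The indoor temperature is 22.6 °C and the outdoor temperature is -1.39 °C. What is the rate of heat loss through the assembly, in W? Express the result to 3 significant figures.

39.3 W

0.0105/0.159 = 0.06604
R_total = 0.13 + 0.06604 + 4.95 + 0.69 + 0.031 = 5.867 m²·K/W
Q = A·ΔT/R = 9.62 × (22.6 − (-1.39)) / 5.867 = 39.34 W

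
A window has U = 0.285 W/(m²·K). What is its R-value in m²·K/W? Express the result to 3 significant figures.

R = 1/U = 1/0.285 = 3.509

3.51 m²·K/W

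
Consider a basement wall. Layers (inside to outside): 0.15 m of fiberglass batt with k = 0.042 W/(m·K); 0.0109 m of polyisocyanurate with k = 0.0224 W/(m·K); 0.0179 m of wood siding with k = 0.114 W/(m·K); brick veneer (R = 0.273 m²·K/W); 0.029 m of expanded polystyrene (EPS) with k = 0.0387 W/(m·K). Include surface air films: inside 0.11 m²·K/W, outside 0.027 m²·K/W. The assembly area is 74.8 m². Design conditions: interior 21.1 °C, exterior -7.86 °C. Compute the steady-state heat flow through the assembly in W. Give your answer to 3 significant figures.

0.15/0.042 = 3.571
0.0109/0.0224 = 0.4866
0.0179/0.114 = 0.157
0.029/0.0387 = 0.7494
R_total = 0.11 + 3.571 + 0.4866 + 0.157 + 0.273 + 0.7494 + 0.027 = 5.374 m²·K/W
Q = A·ΔT/R = 74.8 × (21.1 − (-7.86)) / 5.374 = 403.1 W

403 W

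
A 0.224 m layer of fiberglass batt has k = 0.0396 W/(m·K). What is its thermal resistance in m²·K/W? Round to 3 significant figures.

R = L/k = 0.224/0.0396 = 5.657 m²·K/W

5.66 m²·K/W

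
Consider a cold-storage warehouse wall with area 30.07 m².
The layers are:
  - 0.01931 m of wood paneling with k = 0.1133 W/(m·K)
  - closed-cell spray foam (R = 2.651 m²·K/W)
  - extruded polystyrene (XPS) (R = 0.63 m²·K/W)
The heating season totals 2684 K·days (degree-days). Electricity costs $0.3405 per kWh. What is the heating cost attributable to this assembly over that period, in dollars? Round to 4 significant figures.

0.01931/0.1133 = 0.17043
R_total = 0.17043 + 2.651 + 0.63 = 3.4514 m²·K/W
E = A × HDD × 24 / R / 1000 = 30.07 × 2684 × 24 / 3.4514 / 1000 = 561.21 kWh
Cost = 561.21 × 0.3405 = $191.09

191.1 dollars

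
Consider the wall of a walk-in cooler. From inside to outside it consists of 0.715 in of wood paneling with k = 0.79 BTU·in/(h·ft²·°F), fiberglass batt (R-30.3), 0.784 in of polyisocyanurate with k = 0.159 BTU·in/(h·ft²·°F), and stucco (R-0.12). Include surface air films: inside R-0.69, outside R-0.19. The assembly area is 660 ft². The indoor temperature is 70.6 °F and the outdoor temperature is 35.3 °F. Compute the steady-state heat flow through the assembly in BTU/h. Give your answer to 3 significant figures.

0.715/0.79 = 0.9051
0.784/0.159 = 4.931
R_total = 0.69 + 0.9051 + 30.3 + 4.931 + 0.12 + 0.19 = 37.14 ft²·°F·h/BTU
Q = A·ΔT/R = 660 × (70.6 − 35.3) / 37.14 = 627.4 BTU/h

627 BTU/h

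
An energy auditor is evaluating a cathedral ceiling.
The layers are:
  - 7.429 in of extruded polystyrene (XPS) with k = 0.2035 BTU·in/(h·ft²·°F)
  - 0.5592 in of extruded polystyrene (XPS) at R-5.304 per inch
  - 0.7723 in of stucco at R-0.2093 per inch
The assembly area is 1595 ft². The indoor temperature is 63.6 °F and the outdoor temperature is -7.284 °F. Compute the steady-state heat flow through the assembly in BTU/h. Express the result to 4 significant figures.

2853 BTU/h

7.429/0.2035 = 36.506
0.5592 × 5.304 = 2.966
0.7723 × 0.2093 = 0.16164
R_total = 36.506 + 2.966 + 0.16164 = 39.634 ft²·°F·h/BTU
Q = A·ΔT/R = 1595 × (63.6 − (-7.284)) / 39.634 = 2852.6 BTU/h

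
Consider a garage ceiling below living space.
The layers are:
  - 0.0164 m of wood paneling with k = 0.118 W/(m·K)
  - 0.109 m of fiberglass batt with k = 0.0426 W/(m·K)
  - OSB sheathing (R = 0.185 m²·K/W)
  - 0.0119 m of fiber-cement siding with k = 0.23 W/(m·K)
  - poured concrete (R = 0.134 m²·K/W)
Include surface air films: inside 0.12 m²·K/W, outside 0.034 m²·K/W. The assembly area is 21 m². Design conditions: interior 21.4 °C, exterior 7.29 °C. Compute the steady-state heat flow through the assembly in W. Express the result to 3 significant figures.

0.0164/0.118 = 0.139
0.109/0.0426 = 2.559
0.0119/0.23 = 0.05174
R_total = 0.12 + 0.139 + 2.559 + 0.185 + 0.05174 + 0.134 + 0.034 = 3.222 m²·K/W
Q = A·ΔT/R = 21 × (21.4 − 7.29) / 3.222 = 91.95 W

92.0 W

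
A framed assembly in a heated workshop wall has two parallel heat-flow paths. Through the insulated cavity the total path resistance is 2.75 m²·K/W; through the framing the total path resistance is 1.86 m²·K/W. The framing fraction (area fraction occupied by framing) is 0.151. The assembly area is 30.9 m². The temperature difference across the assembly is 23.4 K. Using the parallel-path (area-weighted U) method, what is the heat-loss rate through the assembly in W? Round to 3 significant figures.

282 W

U_eff = 0.849/2.75 + 0.151/1.86 = 0.3087 + 0.08118 = 0.3899
R_eff = 1/U_eff = 2.565 m²·K/W
Q = 30.9 × 23.4 / 2.565 = 281.9 W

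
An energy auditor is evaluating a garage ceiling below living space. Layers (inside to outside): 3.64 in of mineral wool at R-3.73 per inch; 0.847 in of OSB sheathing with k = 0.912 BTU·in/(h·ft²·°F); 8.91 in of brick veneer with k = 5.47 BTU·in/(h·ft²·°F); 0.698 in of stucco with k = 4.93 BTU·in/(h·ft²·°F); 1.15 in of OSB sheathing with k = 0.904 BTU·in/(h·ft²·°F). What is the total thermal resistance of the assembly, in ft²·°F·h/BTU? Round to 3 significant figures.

17.5 ft²·°F·h/BTU

3.64 × 3.73 = 13.58
0.847/0.912 = 0.9287
8.91/5.47 = 1.629
0.698/4.93 = 0.1416
1.15/0.904 = 1.272
R_total = 13.58 + 0.9287 + 1.629 + 0.1416 + 1.272 = 17.55 ft²·°F·h/BTU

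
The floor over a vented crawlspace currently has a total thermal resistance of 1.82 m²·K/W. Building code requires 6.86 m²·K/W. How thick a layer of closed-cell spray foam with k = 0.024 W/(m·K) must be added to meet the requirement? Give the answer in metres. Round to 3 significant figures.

ΔR = 6.86 − 1.82 = 5.04 m²·K/W
L = ΔR × k = 5.04 × 0.024 = 0.121 m

0.121 m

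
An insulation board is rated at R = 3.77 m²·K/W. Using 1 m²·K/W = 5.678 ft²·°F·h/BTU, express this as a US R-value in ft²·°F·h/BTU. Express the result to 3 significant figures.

21.4 ft²·°F·h/BTU

R_US = 3.77 × 5.678 = 21.41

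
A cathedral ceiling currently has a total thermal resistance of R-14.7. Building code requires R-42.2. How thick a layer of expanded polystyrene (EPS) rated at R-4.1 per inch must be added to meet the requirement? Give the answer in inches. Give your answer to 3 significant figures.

ΔR = 42.2 − 14.7 = 27.5 ft²·°F·h/BTU
L = ΔR / (R/in) = 27.5/4.1 = 6.707 in

6.71 in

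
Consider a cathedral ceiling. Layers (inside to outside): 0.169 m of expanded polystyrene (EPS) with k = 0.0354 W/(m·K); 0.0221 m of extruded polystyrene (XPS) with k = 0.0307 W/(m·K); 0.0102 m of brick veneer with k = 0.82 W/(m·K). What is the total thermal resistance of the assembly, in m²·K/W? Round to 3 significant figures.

0.169/0.0354 = 4.774
0.0221/0.0307 = 0.7199
0.0102/0.82 = 0.01244
R_total = 4.774 + 0.7199 + 0.01244 = 5.506 m²·K/W

5.51 m²·K/W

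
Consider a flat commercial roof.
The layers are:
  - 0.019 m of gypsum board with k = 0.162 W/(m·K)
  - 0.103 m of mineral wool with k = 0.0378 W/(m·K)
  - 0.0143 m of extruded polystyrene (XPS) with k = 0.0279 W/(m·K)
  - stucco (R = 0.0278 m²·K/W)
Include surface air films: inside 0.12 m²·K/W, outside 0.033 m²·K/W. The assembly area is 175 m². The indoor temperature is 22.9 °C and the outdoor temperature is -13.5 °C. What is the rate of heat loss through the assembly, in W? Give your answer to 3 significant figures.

1800 W

0.019/0.162 = 0.1173
0.103/0.0378 = 2.725
0.0143/0.0279 = 0.5125
R_total = 0.12 + 0.1173 + 2.725 + 0.5125 + 0.0278 + 0.033 = 3.535 m²·K/W
Q = A·ΔT/R = 175 × (22.9 − (-13.5)) / 3.535 = 1802 W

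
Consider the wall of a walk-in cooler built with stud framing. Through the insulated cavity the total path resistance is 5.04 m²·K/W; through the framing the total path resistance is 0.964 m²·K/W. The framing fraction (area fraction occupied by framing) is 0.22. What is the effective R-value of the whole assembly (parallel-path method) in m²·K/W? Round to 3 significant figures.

2.61 m²·K/W

U_eff = 0.78/5.04 + 0.22/0.964 = 0.1548 + 0.2282 = 0.383
R_eff = 1/U_eff = 2.611 m²·K/W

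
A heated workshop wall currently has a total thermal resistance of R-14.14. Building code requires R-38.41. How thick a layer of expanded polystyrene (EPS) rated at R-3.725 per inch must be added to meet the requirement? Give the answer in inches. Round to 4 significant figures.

6.515 in

ΔR = 38.41 − 14.14 = 24.27 ft²·°F·h/BTU
L = ΔR / (R/in) = 24.27/3.725 = 6.5154 in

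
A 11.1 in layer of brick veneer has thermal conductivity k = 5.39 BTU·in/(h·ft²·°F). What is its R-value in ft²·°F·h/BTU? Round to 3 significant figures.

R = L/k = 11.1/5.39 = 2.059 ft²·°F·h/BTU

2.06 ft²·°F·h/BTU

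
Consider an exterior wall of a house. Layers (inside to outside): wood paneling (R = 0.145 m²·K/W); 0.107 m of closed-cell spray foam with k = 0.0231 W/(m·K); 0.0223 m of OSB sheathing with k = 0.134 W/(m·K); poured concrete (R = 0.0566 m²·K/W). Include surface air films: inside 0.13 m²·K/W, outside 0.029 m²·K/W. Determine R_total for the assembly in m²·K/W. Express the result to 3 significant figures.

0.107/0.0231 = 4.632
0.0223/0.134 = 0.1664
R_total = 0.13 + 0.145 + 4.632 + 0.1664 + 0.0566 + 0.029 = 5.159 m²·K/W

5.16 m²·K/W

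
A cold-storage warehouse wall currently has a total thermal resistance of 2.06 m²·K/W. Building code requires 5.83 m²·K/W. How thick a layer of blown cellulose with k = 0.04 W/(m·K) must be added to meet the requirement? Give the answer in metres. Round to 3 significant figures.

ΔR = 5.83 − 2.06 = 3.77 m²·K/W
L = ΔR × k = 3.77 × 0.04 = 0.1508 m

0.151 m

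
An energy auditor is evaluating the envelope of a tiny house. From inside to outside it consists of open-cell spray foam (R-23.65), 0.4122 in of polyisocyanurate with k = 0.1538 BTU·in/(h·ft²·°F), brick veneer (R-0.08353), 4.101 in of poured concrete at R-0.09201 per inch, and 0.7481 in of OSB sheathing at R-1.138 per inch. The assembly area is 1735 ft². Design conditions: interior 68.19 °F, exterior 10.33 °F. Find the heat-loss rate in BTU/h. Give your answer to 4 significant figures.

3632 BTU/h

0.4122/0.1538 = 2.6801
4.101 × 0.09201 = 0.37733
0.7481 × 1.138 = 0.85134
R_total = 23.65 + 2.6801 + 0.08353 + 0.37733 + 0.85134 = 27.642 ft²·°F·h/BTU
Q = A·ΔT/R = 1735 × (68.19 − 10.33) / 27.642 = 3631.6 BTU/h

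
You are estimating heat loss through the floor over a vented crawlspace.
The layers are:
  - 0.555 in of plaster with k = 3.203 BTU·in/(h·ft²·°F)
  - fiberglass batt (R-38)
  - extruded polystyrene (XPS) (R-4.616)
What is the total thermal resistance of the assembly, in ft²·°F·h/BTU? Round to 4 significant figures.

42.79 ft²·°F·h/BTU

0.555/3.203 = 0.17328
R_total = 0.17328 + 38 + 4.616 = 42.789 ft²·°F·h/BTU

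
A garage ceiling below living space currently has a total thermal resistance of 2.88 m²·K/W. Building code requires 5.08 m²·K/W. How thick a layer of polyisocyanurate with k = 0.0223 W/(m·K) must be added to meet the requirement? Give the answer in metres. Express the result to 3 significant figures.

0.0491 m

ΔR = 5.08 − 2.88 = 2.2 m²·K/W
L = ΔR × k = 2.2 × 0.0223 = 0.04906 m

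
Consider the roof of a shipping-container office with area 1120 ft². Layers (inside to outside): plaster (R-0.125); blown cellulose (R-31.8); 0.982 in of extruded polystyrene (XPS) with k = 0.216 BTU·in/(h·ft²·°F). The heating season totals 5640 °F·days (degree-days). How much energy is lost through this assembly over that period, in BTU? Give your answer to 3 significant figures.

4160000 BTU

0.982/0.216 = 4.546
R_total = 0.125 + 31.8 + 4.546 = 36.47 ft²·°F·h/BTU
E = A × HDD × 24 / R = 1120 × 5640 × 24 / 36.47 = 4157000 BTU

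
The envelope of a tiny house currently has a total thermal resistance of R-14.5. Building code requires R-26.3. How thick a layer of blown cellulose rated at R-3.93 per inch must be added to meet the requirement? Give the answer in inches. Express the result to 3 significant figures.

ΔR = 26.3 − 14.5 = 11.8 ft²·°F·h/BTU
L = ΔR / (R/in) = 11.8/3.93 = 3.003 in

3.00 in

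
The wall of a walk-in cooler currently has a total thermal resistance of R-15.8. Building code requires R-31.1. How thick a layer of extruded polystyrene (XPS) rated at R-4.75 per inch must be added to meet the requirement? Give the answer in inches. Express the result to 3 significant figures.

3.22 in

ΔR = 31.1 − 15.8 = 15.3 ft²·°F·h/BTU
L = ΔR / (R/in) = 15.3/4.75 = 3.221 in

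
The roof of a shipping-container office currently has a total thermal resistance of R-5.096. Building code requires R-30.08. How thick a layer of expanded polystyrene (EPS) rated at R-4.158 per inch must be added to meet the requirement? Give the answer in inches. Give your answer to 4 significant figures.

6.009 in

ΔR = 30.08 − 5.096 = 24.984 ft²·°F·h/BTU
L = ΔR / (R/in) = 24.984/4.158 = 6.0087 in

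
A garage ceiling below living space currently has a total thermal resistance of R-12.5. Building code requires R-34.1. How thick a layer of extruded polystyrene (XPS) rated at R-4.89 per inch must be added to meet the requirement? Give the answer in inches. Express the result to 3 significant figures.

4.42 in

ΔR = 34.1 − 12.5 = 21.6 ft²·°F·h/BTU
L = ΔR / (R/in) = 21.6/4.89 = 4.417 in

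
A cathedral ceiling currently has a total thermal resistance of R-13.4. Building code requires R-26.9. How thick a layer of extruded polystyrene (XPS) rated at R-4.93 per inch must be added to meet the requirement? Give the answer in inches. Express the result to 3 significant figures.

ΔR = 26.9 − 13.4 = 13.5 ft²·°F·h/BTU
L = ΔR / (R/in) = 13.5/4.93 = 2.738 in

2.74 in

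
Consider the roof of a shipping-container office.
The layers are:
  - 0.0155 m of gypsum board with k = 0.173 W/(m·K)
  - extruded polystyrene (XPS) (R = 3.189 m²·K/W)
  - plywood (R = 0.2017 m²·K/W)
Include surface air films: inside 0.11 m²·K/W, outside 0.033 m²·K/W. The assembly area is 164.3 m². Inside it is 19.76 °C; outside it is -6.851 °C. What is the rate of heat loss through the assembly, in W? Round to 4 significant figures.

1207 W

0.0155/0.173 = 0.089595
R_total = 0.11 + 0.089595 + 3.189 + 0.2017 + 0.033 = 3.6233 m²·K/W
Q = A·ΔT/R = 164.3 × (19.76 − (-6.851)) / 3.6233 = 1206.7 W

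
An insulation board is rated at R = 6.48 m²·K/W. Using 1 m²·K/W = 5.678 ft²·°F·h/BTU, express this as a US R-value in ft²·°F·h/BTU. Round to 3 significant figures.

R_US = 6.48 × 5.678 = 36.79

36.8 ft²·°F·h/BTU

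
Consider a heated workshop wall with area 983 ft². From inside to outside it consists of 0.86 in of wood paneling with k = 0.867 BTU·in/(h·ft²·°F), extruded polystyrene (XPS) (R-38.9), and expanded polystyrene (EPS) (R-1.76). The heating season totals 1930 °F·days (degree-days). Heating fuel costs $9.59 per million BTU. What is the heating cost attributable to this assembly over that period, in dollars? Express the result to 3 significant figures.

0.86/0.867 = 0.9919
R_total = 0.9919 + 38.9 + 1.76 = 41.65 ft²·°F·h/BTU
E = A × HDD × 24 / R = 983 × 1930 × 24 / 41.65 = 1093000 BTU
Cost = 1093000/10⁶ × 9.59 = $10.48

10.5 dollars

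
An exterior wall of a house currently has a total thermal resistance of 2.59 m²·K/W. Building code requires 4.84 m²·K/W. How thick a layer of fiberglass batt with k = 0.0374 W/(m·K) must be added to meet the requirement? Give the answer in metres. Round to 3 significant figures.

0.0842 m

ΔR = 4.84 − 2.59 = 2.25 m²·K/W
L = ΔR × k = 2.25 × 0.0374 = 0.08415 m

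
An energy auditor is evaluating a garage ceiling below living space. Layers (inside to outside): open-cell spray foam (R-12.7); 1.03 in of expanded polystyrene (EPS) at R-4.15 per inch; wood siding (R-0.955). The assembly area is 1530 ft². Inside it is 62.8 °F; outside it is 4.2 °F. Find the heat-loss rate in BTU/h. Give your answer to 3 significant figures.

5000 BTU/h

1.03 × 4.15 = 4.275
R_total = 12.7 + 4.275 + 0.955 = 17.93 ft²·°F·h/BTU
Q = A·ΔT/R = 1530 × (62.8 − 4.2) / 17.93 = 5001 BTU/h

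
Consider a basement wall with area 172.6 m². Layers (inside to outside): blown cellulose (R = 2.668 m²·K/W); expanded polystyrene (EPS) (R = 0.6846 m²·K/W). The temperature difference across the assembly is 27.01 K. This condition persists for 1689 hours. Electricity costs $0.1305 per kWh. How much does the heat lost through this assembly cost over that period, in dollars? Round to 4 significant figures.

306.5 dollars

R_total = 2.668 + 0.6846 = 3.3526 m²·K/W
Q = 172.6 × 27.01 / 3.3526 = 1390.5 W
E = 1390.5 W × 1689 h / 1000 = 2348.6 kWh
Cost = 2348.6 × 0.1305 = $306.5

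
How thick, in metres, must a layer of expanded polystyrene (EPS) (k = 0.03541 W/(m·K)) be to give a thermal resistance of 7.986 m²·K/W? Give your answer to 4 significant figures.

0.2828 m

L = R·k = 7.986 × 0.03541 = 0.28278 m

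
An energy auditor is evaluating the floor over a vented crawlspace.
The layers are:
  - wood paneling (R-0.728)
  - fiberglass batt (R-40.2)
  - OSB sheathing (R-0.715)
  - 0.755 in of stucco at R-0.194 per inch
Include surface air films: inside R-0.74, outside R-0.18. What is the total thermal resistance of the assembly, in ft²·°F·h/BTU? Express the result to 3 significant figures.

42.7 ft²·°F·h/BTU

0.755 × 0.194 = 0.1465
R_total = 0.74 + 0.728 + 40.2 + 0.715 + 0.1465 + 0.18 = 42.71 ft²·°F·h/BTU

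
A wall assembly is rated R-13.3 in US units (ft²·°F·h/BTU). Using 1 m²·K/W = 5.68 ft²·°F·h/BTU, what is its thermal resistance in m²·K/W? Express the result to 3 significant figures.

R_SI = 13.3/5.68 = 2.342

2.34 m²·K/W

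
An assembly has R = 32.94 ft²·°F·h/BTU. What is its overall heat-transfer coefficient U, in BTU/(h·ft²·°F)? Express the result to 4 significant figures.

0.03036 BTU/(h·ft²·°F)

U = 1/R = 1/32.94 = 0.030358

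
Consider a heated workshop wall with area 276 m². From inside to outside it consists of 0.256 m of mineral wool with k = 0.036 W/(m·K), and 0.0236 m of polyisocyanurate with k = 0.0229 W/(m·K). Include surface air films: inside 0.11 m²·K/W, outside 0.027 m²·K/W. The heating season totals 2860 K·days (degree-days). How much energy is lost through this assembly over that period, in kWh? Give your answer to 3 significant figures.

2290 kWh

0.256/0.036 = 7.111
0.0236/0.0229 = 1.031
R_total = 0.11 + 7.111 + 1.031 + 0.027 = 8.279 m²·K/W
E = A × HDD × 24 / R / 1000 = 276 × 2860 × 24 / 8.279 / 1000 = 2288 kWh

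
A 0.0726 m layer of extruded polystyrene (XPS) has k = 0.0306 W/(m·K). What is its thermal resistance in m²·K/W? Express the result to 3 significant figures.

2.37 m²·K/W

R = L/k = 0.0726/0.0306 = 2.373 m²·K/W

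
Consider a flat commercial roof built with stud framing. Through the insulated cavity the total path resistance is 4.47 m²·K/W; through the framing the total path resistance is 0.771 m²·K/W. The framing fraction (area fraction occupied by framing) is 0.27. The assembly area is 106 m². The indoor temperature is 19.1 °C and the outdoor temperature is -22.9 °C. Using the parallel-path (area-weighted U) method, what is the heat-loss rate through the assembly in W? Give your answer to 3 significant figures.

2290 W

U_eff = 0.73/4.47 + 0.27/0.771 = 0.1633 + 0.3502 = 0.5135
R_eff = 1/U_eff = 1.947 m²·K/W
Q = 106 × (19.1 − (-22.9)) / 1.947 = 2286 W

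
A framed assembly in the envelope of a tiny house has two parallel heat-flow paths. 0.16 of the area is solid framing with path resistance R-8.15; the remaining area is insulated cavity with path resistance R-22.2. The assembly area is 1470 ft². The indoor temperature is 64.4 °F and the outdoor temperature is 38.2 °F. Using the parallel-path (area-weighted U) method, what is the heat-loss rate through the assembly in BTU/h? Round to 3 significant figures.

U_eff = 0.84/22.2 + 0.16/8.15 = 0.03784 + 0.01963 = 0.05747
R_eff = 1/U_eff = 17.4 ft²·°F·h/BTU
Q = 1470 × (64.4 − 38.2) / 17.4 = 2213 BTU/h

2210 BTU/h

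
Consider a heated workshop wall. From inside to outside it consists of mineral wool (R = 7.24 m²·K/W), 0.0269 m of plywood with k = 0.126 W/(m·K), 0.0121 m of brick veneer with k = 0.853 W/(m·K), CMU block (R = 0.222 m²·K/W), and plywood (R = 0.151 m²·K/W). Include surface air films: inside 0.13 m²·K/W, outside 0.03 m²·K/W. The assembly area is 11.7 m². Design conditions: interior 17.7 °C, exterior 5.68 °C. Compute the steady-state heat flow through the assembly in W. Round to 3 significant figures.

0.0269/0.126 = 0.2135
0.0121/0.853 = 0.01419
R_total = 0.13 + 7.24 + 0.2135 + 0.01419 + 0.222 + 0.151 + 0.03 = 8.001 m²·K/W
Q = A·ΔT/R = 11.7 × (17.7 − 5.68) / 8.001 = 17.58 W

17.6 W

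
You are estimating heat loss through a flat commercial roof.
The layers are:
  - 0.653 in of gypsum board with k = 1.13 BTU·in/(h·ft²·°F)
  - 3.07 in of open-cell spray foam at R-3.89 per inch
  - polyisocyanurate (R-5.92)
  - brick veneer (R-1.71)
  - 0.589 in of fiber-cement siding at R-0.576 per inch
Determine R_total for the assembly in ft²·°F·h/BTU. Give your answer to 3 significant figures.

20.5 ft²·°F·h/BTU

0.653/1.13 = 0.5779
3.07 × 3.89 = 11.94
0.589 × 0.576 = 0.3393
R_total = 0.5779 + 11.94 + 5.92 + 1.71 + 0.3393 = 20.49 ft²·°F·h/BTU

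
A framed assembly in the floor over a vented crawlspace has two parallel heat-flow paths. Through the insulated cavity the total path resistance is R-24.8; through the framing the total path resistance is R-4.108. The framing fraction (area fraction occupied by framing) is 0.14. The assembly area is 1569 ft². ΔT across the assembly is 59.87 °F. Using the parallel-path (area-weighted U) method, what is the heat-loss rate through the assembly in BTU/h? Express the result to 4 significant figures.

U_eff = 0.86/24.8 + 0.14/4.108 = 0.034677 + 0.03408 = 0.068757
R_eff = 1/U_eff = 14.544 ft²·°F·h/BTU
Q = 1569 × 59.87 / 14.544 = 6458.8 BTU/h

6459 BTU/h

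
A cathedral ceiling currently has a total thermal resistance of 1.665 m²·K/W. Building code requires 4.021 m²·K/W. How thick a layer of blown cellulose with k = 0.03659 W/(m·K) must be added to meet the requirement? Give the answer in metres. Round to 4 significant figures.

0.08621 m

ΔR = 4.021 − 1.665 = 2.356 m²·K/W
L = ΔR × k = 2.356 × 0.03659 = 0.086206 m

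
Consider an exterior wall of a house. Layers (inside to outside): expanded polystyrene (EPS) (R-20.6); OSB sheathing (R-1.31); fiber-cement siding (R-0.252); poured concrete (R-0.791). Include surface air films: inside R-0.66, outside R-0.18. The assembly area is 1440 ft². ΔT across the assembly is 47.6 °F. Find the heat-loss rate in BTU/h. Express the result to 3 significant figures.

2880 BTU/h

R_total = 0.66 + 20.6 + 1.31 + 0.252 + 0.791 + 0.18 = 23.79 ft²·°F·h/BTU
Q = A·ΔT/R = 1440 × 47.6 / 23.79 = 2881 BTU/h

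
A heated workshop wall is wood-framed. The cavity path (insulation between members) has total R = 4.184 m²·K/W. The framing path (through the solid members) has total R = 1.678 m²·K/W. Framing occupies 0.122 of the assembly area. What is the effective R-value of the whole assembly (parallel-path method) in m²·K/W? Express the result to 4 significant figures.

U_eff = 0.878/4.184 + 0.122/1.678 = 0.20985 + 0.072706 = 0.28255
R_eff = 1/U_eff = 3.5392 m²·K/W

3.539 m²·K/W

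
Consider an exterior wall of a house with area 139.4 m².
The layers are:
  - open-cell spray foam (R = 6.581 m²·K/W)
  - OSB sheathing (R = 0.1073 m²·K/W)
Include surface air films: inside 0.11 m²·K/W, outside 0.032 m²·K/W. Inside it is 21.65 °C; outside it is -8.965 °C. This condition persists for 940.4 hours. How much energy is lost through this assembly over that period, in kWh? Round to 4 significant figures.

R_total = 0.11 + 6.581 + 0.1073 + 0.032 = 6.8303 m²·K/W
Q = 139.4 × (21.65 − (-8.965)) / 6.8303 = 624.82 W
E = 624.82 W × 940.4 h / 1000 = 587.58 kWh

587.6 kWh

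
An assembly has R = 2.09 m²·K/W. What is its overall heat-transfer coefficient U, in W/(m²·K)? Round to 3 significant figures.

U = 1/R = 1/2.09 = 0.4785

0.478 W/(m²·K)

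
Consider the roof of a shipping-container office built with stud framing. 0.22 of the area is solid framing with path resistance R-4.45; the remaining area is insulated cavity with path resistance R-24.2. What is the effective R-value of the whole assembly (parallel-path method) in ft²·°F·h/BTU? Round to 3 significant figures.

12.2 ft²·°F·h/BTU

U_eff = 0.78/24.2 + 0.22/4.45 = 0.03223 + 0.04944 = 0.08167
R_eff = 1/U_eff = 12.24 ft²·°F·h/BTU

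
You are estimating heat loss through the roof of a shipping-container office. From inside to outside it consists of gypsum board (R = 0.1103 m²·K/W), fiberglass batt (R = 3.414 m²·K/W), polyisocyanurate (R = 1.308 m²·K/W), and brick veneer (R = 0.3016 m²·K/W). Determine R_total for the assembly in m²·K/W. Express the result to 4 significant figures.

R_total = 0.1103 + 3.414 + 1.308 + 0.3016 = 5.1339 m²·K/W

5.134 m²·K/W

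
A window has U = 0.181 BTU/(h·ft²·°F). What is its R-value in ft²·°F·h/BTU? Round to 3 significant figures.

R = 1/U = 1/0.181 = 5.525

5.52 ft²·°F·h/BTU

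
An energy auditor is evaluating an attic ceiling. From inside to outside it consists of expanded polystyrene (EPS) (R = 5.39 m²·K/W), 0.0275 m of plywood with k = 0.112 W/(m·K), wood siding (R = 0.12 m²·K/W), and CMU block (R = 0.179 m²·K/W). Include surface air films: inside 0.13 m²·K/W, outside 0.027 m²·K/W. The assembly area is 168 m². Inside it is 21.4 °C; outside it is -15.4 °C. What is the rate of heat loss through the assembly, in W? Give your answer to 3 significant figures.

1010 W

0.0275/0.112 = 0.2455
R_total = 0.13 + 5.39 + 0.2455 + 0.12 + 0.179 + 0.027 = 6.092 m²·K/W
Q = A·ΔT/R = 168 × (21.4 − (-15.4)) / 6.092 = 1015 W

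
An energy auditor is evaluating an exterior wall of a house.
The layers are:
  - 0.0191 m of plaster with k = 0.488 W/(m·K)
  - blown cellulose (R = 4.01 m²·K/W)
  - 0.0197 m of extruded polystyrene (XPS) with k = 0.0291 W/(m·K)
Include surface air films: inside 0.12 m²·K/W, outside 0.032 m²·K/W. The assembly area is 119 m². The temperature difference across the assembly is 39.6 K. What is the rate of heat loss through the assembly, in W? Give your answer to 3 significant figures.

0.0191/0.488 = 0.03914
0.0197/0.0291 = 0.677
R_total = 0.12 + 0.03914 + 4.01 + 0.677 + 0.032 = 4.878 m²·K/W
Q = A·ΔT/R = 119 × 39.6 / 4.878 = 966 W

966 W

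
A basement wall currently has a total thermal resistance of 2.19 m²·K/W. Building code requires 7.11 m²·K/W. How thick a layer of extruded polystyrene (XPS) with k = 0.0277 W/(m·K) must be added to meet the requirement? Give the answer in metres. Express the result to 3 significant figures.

0.136 m

ΔR = 7.11 − 2.19 = 4.92 m²·K/W
L = ΔR × k = 4.92 × 0.0277 = 0.1363 m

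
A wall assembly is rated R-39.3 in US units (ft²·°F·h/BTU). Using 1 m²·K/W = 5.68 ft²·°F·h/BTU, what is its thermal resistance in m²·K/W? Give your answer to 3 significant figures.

R_SI = 39.3/5.68 = 6.919

6.92 m²·K/W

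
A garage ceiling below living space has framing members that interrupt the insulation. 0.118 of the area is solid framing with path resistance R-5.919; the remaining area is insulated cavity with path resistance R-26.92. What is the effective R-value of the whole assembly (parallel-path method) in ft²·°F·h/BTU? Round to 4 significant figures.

18.98 ft²·°F·h/BTU

U_eff = 0.882/26.92 + 0.118/5.919 = 0.032764 + 0.019936 = 0.0527
R_eff = 1/U_eff = 18.975 ft²·°F·h/BTU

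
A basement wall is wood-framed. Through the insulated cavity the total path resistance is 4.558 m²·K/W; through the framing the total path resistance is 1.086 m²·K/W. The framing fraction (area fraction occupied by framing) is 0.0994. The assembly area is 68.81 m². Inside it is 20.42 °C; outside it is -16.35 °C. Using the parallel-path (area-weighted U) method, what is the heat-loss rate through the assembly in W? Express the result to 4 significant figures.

731.5 W

U_eff = 0.9006/4.558 + 0.0994/1.086 = 0.19759 + 0.091529 = 0.28912
R_eff = 1/U_eff = 3.4588 m²·K/W
Q = 68.81 × (20.42 − (-16.35)) / 3.4588 = 731.5 W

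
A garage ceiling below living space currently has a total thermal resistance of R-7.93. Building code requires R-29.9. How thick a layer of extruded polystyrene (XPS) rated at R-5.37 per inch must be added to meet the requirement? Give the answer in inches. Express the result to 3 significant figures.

ΔR = 29.9 − 7.93 = 21.97 ft²·°F·h/BTU
L = ΔR / (R/in) = 21.97/5.37 = 4.091 in

4.09 in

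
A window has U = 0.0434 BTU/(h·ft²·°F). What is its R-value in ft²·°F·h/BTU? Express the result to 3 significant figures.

23.0 ft²·°F·h/BTU

R = 1/U = 1/0.0434 = 23.04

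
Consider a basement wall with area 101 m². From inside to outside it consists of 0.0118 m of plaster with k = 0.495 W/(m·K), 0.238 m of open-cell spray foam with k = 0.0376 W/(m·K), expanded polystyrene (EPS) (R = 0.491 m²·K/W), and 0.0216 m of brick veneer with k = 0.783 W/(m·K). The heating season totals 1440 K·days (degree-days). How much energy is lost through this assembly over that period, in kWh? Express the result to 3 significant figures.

508 kWh

0.0118/0.495 = 0.02384
0.238/0.0376 = 6.33
0.0216/0.783 = 0.02759
R_total = 0.02384 + 6.33 + 0.491 + 0.02759 = 6.872 m²·K/W
E = A × HDD × 24 / R / 1000 = 101 × 1440 × 24 / 6.872 / 1000 = 507.9 kWh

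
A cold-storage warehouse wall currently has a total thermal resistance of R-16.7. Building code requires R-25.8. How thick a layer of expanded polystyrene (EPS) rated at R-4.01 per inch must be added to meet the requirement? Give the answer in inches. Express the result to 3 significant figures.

ΔR = 25.8 − 16.7 = 9.1 ft²·°F·h/BTU
L = ΔR / (R/in) = 9.1/4.01 = 2.269 in

2.27 in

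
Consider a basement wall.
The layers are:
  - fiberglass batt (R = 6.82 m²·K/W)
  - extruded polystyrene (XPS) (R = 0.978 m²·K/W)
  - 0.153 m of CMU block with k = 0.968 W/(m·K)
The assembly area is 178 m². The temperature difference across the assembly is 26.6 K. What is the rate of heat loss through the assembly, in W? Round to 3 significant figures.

0.153/0.968 = 0.1581
R_total = 6.82 + 0.978 + 0.1581 = 7.956 m²·K/W
Q = A·ΔT/R = 178 × 26.6 / 7.956 = 595.1 W

595 W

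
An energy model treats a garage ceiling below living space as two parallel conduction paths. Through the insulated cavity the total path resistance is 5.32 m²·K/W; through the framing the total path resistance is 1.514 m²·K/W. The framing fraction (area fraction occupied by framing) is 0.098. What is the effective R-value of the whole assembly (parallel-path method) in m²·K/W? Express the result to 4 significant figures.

4.268 m²·K/W

U_eff = 0.902/5.32 + 0.098/1.514 = 0.16955 + 0.064729 = 0.23428
R_eff = 1/U_eff = 4.2684 m²·K/W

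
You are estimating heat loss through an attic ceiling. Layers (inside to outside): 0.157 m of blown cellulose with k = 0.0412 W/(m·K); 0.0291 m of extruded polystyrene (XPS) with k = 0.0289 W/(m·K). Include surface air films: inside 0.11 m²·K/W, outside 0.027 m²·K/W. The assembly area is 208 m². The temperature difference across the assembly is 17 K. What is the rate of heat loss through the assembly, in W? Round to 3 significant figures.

714 W

0.157/0.0412 = 3.811
0.0291/0.0289 = 1.007
R_total = 0.11 + 3.811 + 1.007 + 0.027 = 4.955 m²·K/W
Q = A·ΔT/R = 208 × 17 / 4.955 = 713.7 W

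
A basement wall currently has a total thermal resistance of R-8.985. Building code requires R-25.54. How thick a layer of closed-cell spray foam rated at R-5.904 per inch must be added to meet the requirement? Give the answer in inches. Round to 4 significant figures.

2.804 in

ΔR = 25.54 − 8.985 = 16.555 ft²·°F·h/BTU
L = ΔR / (R/in) = 16.555/5.904 = 2.804 in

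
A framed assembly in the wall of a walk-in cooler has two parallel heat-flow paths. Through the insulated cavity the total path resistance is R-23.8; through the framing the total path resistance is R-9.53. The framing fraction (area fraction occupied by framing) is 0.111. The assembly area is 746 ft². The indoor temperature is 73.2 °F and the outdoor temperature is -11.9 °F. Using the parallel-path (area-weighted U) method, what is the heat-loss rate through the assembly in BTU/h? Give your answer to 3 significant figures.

3110 BTU/h

U_eff = 0.889/23.8 + 0.111/9.53 = 0.03735 + 0.01165 = 0.049
R_eff = 1/U_eff = 20.41 ft²·°F·h/BTU
Q = 746 × (73.2 − (-11.9)) / 20.41 = 3111 BTU/h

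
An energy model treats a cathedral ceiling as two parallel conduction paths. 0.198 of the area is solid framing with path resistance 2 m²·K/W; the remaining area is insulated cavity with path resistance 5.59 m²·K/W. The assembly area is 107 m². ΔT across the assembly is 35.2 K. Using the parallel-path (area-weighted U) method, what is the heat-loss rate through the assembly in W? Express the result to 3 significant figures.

U_eff = 0.802/5.59 + 0.198/2 = 0.1435 + 0.099 = 0.2425
R_eff = 1/U_eff = 4.124 m²·K/W
Q = 107 × 35.2 / 4.124 = 913.2 W

913 W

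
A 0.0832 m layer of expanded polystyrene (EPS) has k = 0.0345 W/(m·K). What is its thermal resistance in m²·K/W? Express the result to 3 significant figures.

2.41 m²·K/W

R = L/k = 0.0832/0.0345 = 2.412 m²·K/W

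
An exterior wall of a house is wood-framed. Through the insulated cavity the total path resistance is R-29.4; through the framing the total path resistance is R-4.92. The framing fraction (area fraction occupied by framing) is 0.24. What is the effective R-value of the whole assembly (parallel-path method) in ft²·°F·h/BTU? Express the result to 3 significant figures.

13.4 ft²·°F·h/BTU

U_eff = 0.76/29.4 + 0.24/4.92 = 0.02585 + 0.04878 = 0.07463
R_eff = 1/U_eff = 13.4 ft²·°F·h/BTU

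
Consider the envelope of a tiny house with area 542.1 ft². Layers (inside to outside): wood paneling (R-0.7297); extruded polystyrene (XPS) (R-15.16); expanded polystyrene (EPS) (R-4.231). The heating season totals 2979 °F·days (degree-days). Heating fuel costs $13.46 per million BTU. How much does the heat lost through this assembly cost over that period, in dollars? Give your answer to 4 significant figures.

R_total = 0.7297 + 15.16 + 4.231 = 20.121 ft²·°F·h/BTU
E = A × HDD × 24 / R = 542.1 × 2979 × 24 / 20.121 = 1926300 BTU
Cost = 1926300/10⁶ × 13.46 = $25.928

25.93 dollars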